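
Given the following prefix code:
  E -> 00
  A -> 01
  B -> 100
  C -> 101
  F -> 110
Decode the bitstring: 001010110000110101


Decoding step by step:
Bits 00 -> E
Bits 101 -> C
Bits 01 -> A
Bits 100 -> B
Bits 00 -> E
Bits 110 -> F
Bits 101 -> C


Decoded message: ECABEFC


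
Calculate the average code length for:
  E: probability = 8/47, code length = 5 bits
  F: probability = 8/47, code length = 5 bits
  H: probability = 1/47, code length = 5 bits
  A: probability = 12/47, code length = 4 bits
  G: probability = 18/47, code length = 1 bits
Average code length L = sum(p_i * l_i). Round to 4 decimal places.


Weighted contributions p_i * l_i:
  E: (8/47) * 5 = 40/47
  F: (8/47) * 5 = 40/47
  H: (1/47) * 5 = 5/47
  A: (12/47) * 4 = 48/47
  G: (18/47) * 1 = 18/47
Sum = (40 + 40 + 5 + 48 + 18)/47 = 151/47

L = 151/47 = 3.2128 bits/symbol


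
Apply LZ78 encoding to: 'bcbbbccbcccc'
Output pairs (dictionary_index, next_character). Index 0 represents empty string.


LZ78 encoding steps:
Dictionary: {0: ''}
Step 1: w='' (idx 0), next='b' -> output (0, 'b'), add 'b' as idx 1
Step 2: w='' (idx 0), next='c' -> output (0, 'c'), add 'c' as idx 2
Step 3: w='b' (idx 1), next='b' -> output (1, 'b'), add 'bb' as idx 3
Step 4: w='b' (idx 1), next='c' -> output (1, 'c'), add 'bc' as idx 4
Step 5: w='c' (idx 2), next='b' -> output (2, 'b'), add 'cb' as idx 5
Step 6: w='c' (idx 2), next='c' -> output (2, 'c'), add 'cc' as idx 6
Step 7: w='cc' (idx 6), end of input -> output (6, '')


Encoded: [(0, 'b'), (0, 'c'), (1, 'b'), (1, 'c'), (2, 'b'), (2, 'c'), (6, '')]


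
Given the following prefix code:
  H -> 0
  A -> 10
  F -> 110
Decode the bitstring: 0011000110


Decoding step by step:
Bits 0 -> H
Bits 0 -> H
Bits 110 -> F
Bits 0 -> H
Bits 0 -> H
Bits 110 -> F


Decoded message: HHFHHF


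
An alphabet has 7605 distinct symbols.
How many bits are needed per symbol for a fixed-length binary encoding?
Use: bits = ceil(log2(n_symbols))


log2(7605) = 12.8927
Bracket: 2^12 = 4096 < 7605 <= 2^13 = 8192
So ceil(log2(7605)) = 13

bits = ceil(log2(7605)) = ceil(12.8927) = 13 bits


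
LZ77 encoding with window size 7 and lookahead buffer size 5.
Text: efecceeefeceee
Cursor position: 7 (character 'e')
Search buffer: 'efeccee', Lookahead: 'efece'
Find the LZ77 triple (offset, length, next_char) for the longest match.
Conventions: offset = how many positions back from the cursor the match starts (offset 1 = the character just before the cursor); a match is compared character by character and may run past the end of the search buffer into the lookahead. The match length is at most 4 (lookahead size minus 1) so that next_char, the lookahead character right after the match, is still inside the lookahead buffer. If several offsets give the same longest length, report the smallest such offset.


Try each offset into the search buffer:
  offset=1 (pos 6, char 'e'): match length 1
  offset=2 (pos 5, char 'e'): match length 1
  offset=3 (pos 4, char 'c'): match length 0
  offset=4 (pos 3, char 'c'): match length 0
  offset=5 (pos 2, char 'e'): match length 1
  offset=6 (pos 1, char 'f'): match length 0
  offset=7 (pos 0, char 'e'): match length 4
Longest match has length 4 at offset 7.
next_char = character at position 7 + 4 = 11 -> 'e'

Best match: offset=7, length=4 (matching 'efec' starting at position 0)
LZ77 triple: (7, 4, 'e')


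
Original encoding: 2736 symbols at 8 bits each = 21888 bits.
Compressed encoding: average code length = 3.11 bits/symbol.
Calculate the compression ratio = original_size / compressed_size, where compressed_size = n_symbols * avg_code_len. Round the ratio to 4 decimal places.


original_size = n_symbols * orig_bits = 2736 * 8 = 21888 bits
compressed_size = n_symbols * avg_code_len = 2736 * 3.11 = 8508.96 bits
ratio = original_size / compressed_size = 21888 / 8508.96 = 2.5723

Compression ratio = 2.5723


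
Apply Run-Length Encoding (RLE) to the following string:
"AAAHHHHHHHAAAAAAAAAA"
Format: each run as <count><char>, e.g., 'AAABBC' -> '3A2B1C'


Scanning runs left to right:
  i=0: run of 'A' x 3 -> '3A'
  i=3: run of 'H' x 7 -> '7H'
  i=10: run of 'A' x 10 -> '10A'

RLE = 3A7H10A


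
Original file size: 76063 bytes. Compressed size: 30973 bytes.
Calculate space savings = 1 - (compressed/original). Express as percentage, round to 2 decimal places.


ratio = compressed/original = 30973/76063 = 0.407202
savings = 1 - ratio = 1 - 0.407202 = 0.592798
as a percentage: 0.592798 * 100 = 59.28%

Space savings = 1 - 30973/76063 = 59.28%


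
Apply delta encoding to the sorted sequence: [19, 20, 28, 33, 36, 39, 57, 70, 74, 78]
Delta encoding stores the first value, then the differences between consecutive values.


First value: 19
Deltas:
  20 - 19 = 1
  28 - 20 = 8
  33 - 28 = 5
  36 - 33 = 3
  39 - 36 = 3
  57 - 39 = 18
  70 - 57 = 13
  74 - 70 = 4
  78 - 74 = 4


Delta encoded: [19, 1, 8, 5, 3, 3, 18, 13, 4, 4]


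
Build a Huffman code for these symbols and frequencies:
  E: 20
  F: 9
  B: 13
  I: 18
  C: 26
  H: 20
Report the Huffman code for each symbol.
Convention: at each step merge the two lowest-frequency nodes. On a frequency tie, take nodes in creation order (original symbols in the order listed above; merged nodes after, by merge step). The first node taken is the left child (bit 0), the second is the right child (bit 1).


Huffman tree construction:
Step 1: Merge F(9) + B(13) = 22
Step 2: Merge I(18) + E(20) = 38
Step 3: Merge H(20) + (F+B)(22) = 42
Step 4: Merge C(26) + (I+E)(38) = 64
Step 5: Merge (H+(F+B))(42) + (C+(I+E))(64) = 106
Read each symbol's code off the tree from the root (left child = 0, right child = 1).

Codes:
  E: 111 (length 3)
  F: 010 (length 3)
  B: 011 (length 3)
  I: 110 (length 3)
  C: 10 (length 2)
  H: 00 (length 2)
Average code length: 272/106 = 2.5660 bits/symbol


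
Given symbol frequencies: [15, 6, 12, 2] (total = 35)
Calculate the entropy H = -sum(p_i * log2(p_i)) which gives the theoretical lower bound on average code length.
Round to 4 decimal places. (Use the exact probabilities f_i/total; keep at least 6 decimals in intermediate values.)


Per-symbol terms -p_i * log2(p_i) with p_i = f_i/35:
  p = 15/35 = 0.428571: log2(p) = -1.222392, -p*log2(p) = 0.523882
  p = 6/35 = 0.171429: log2(p) = -2.544321, -p*log2(p) = 0.436169
  p = 12/35 = 0.342857: log2(p) = -1.544321, -p*log2(p) = 0.529481
  p = 2/35 = 0.057143: log2(p) = -4.129283, -p*log2(p) = 0.235959
H = 0.523882 + 0.436169 + 0.529481 + 0.235959 = 1.725491

H = 1.7255 bits/symbol


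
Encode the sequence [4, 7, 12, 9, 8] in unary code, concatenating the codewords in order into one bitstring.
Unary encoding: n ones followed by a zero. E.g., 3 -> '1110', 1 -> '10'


Encode each number as n ones followed by a terminating 0:
  4 -> 11110 (5 bits)
  7 -> 11111110 (8 bits)
  12 -> 1111111111110 (13 bits)
  9 -> 1111111110 (10 bits)
  8 -> 111111110 (9 bits)
Total length = 5 + 8 + 13 + 10 + 9 = 45 bits.

Unary([4, 7, 12, 9, 8]) = 111101111111011111111111101111111110111111110 (45 bits)


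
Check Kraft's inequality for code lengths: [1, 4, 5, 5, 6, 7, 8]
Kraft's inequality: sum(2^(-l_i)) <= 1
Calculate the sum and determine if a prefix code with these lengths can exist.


Sum = 2^(-1) + 2^(-4) + 2^(-5) + 2^(-5) + 2^(-6) + 2^(-7) + 2^(-8)
    = 0.5 + 0.0625 + 0.03125 + 0.03125 + 0.015625 + 0.0078125 + 0.00390625
    = 167/256 = 0.65234375
Since 0.65234375 <= 1, Kraft's inequality IS satisfied.
A prefix code with these lengths CAN exist.

Kraft sum = 0.65234375. Satisfied.


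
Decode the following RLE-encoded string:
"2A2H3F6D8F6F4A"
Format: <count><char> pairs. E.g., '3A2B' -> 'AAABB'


Expanding each <count><char> pair:
  2A -> 'AA'
  2H -> 'HH'
  3F -> 'FFF'
  6D -> 'DDDDDD'
  8F -> 'FFFFFFFF'
  6F -> 'FFFFFF'
  4A -> 'AAAA'

Decoded = AAHHFFFDDDDDDFFFFFFFFFFFFFFAAAA


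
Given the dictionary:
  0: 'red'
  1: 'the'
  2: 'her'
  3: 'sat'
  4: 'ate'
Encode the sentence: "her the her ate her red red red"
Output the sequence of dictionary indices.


Look up each word in the dictionary:
  'her' -> 2
  'the' -> 1
  'her' -> 2
  'ate' -> 4
  'her' -> 2
  'red' -> 0
  'red' -> 0
  'red' -> 0

Encoded: [2, 1, 2, 4, 2, 0, 0, 0]


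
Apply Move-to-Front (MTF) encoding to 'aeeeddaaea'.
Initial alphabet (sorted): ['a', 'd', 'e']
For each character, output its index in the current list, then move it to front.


MTF encoding:
'a': index 0 in ['a', 'd', 'e'] -> ['a', 'd', 'e']
'e': index 2 in ['a', 'd', 'e'] -> ['e', 'a', 'd']
'e': index 0 in ['e', 'a', 'd'] -> ['e', 'a', 'd']
'e': index 0 in ['e', 'a', 'd'] -> ['e', 'a', 'd']
'd': index 2 in ['e', 'a', 'd'] -> ['d', 'e', 'a']
'd': index 0 in ['d', 'e', 'a'] -> ['d', 'e', 'a']
'a': index 2 in ['d', 'e', 'a'] -> ['a', 'd', 'e']
'a': index 0 in ['a', 'd', 'e'] -> ['a', 'd', 'e']
'e': index 2 in ['a', 'd', 'e'] -> ['e', 'a', 'd']
'a': index 1 in ['e', 'a', 'd'] -> ['a', 'e', 'd']


Output: [0, 2, 0, 0, 2, 0, 2, 0, 2, 1]


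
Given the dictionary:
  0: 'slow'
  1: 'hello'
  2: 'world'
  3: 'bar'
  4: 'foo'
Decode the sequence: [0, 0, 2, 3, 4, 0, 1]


Look up each index in the dictionary:
  0 -> 'slow'
  0 -> 'slow'
  2 -> 'world'
  3 -> 'bar'
  4 -> 'foo'
  0 -> 'slow'
  1 -> 'hello'

Decoded: "slow slow world bar foo slow hello"


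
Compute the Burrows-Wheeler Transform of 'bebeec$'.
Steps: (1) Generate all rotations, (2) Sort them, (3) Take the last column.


Rotations (sorted):
  0: $bebeec -> last char: c
  1: bebeec$ -> last char: $
  2: beec$be -> last char: e
  3: c$bebee -> last char: e
  4: ebeec$b -> last char: b
  5: ec$bebe -> last char: e
  6: eec$beb -> last char: b


BWT = c$eebeb


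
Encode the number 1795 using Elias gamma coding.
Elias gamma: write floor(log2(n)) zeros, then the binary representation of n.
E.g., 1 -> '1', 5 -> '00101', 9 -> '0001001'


num_bits = floor(log2(1795)) + 1 = 11
leading_zeros = num_bits - 1 = 10
binary(1795) = 11100000011

Elias gamma(1795) = '0000000000' + '11100000011' = 000000000011100000011 (21 bits)


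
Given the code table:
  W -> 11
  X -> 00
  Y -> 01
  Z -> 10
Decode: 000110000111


Decoding:
00 -> X
01 -> Y
10 -> Z
00 -> X
01 -> Y
11 -> W


Result: XYZXYW


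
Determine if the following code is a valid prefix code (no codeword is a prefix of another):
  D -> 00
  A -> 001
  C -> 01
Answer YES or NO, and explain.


Checking each pair (does one codeword prefix another?):
  D='00' vs A='001': prefix -- VIOLATION

NO -- this is NOT a valid prefix code. D (00) is a prefix of A (001).


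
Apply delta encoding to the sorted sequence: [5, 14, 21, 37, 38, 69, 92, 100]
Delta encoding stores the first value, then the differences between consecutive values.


First value: 5
Deltas:
  14 - 5 = 9
  21 - 14 = 7
  37 - 21 = 16
  38 - 37 = 1
  69 - 38 = 31
  92 - 69 = 23
  100 - 92 = 8


Delta encoded: [5, 9, 7, 16, 1, 31, 23, 8]


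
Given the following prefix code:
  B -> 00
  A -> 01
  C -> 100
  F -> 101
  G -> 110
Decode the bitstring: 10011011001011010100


Decoding step by step:
Bits 100 -> C
Bits 110 -> G
Bits 110 -> G
Bits 01 -> A
Bits 01 -> A
Bits 101 -> F
Bits 01 -> A
Bits 00 -> B


Decoded message: CGGAAFAB


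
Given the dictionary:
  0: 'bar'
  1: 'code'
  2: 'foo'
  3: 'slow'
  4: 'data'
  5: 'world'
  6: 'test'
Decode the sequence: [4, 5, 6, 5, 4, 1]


Look up each index in the dictionary:
  4 -> 'data'
  5 -> 'world'
  6 -> 'test'
  5 -> 'world'
  4 -> 'data'
  1 -> 'code'

Decoded: "data world test world data code"


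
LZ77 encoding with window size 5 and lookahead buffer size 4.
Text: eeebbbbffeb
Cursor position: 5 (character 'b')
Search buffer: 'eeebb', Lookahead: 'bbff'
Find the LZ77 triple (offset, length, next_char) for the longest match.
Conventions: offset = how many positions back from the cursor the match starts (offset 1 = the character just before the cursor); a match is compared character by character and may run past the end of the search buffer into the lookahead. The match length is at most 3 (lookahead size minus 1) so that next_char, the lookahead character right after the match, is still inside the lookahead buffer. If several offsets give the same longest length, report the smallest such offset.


Try each offset into the search buffer:
  offset=1 (pos 4, char 'b'): match length 2
  offset=2 (pos 3, char 'b'): match length 2
  offset=3 (pos 2, char 'e'): match length 0
  offset=4 (pos 1, char 'e'): match length 0
  offset=5 (pos 0, char 'e'): match length 0
Longest match has length 2, found at offsets 1, 2; take the smallest, offset 1.
next_char = character at position 5 + 2 = 7 -> 'f'

Best match: offset=1, length=2 (matching 'bb' starting at position 4)
LZ77 triple: (1, 2, 'f')


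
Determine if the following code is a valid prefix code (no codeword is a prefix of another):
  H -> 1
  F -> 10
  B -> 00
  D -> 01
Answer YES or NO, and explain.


Checking each pair (does one codeword prefix another?):
  H='1' vs F='10': prefix -- VIOLATION

NO -- this is NOT a valid prefix code. H (1) is a prefix of F (10).


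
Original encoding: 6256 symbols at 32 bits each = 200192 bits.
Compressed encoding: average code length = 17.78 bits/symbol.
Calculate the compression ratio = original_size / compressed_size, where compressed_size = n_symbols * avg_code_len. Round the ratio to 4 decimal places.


original_size = n_symbols * orig_bits = 6256 * 32 = 200192 bits
compressed_size = n_symbols * avg_code_len = 6256 * 17.78 = 111231.68 bits
ratio = original_size / compressed_size = 200192 / 111231.68 = 1.7998

Compression ratio = 1.7998


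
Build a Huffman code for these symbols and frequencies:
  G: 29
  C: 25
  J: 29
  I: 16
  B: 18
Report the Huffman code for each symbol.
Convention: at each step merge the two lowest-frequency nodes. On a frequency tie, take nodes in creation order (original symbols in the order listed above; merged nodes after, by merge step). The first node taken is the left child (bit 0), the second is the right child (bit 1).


Huffman tree construction:
Step 1: Merge I(16) + B(18) = 34
Step 2: Merge C(25) + G(29) = 54
Step 3: Merge J(29) + (I+B)(34) = 63
Step 4: Merge (C+G)(54) + (J+(I+B))(63) = 117
Read each symbol's code off the tree from the root (left child = 0, right child = 1).

Codes:
  G: 01 (length 2)
  C: 00 (length 2)
  J: 10 (length 2)
  I: 110 (length 3)
  B: 111 (length 3)
Average code length: 268/117 = 2.2906 bits/symbol


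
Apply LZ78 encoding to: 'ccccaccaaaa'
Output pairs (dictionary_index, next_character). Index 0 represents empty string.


LZ78 encoding steps:
Dictionary: {0: ''}
Step 1: w='' (idx 0), next='c' -> output (0, 'c'), add 'c' as idx 1
Step 2: w='c' (idx 1), next='c' -> output (1, 'c'), add 'cc' as idx 2
Step 3: w='c' (idx 1), next='a' -> output (1, 'a'), add 'ca' as idx 3
Step 4: w='cc' (idx 2), next='a' -> output (2, 'a'), add 'cca' as idx 4
Step 5: w='' (idx 0), next='a' -> output (0, 'a'), add 'a' as idx 5
Step 6: w='a' (idx 5), next='a' -> output (5, 'a'), add 'aa' as idx 6


Encoded: [(0, 'c'), (1, 'c'), (1, 'a'), (2, 'a'), (0, 'a'), (5, 'a')]


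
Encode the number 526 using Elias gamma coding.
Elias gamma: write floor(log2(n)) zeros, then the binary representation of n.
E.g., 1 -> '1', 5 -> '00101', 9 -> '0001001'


num_bits = floor(log2(526)) + 1 = 10
leading_zeros = num_bits - 1 = 9
binary(526) = 1000001110

Elias gamma(526) = '000000000' + '1000001110' = 0000000001000001110 (19 bits)


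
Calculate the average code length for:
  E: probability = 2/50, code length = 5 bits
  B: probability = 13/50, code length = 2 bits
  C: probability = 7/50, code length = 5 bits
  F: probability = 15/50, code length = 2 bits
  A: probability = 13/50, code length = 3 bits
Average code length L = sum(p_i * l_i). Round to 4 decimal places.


Weighted contributions p_i * l_i:
  E: (2/50) * 5 = 10/50
  B: (13/50) * 2 = 26/50
  C: (7/50) * 5 = 35/50
  F: (15/50) * 2 = 30/50
  A: (13/50) * 3 = 39/50
Sum = (10 + 26 + 35 + 30 + 39)/50 = 140/50

L = 140/50 = 2.8000 bits/symbol


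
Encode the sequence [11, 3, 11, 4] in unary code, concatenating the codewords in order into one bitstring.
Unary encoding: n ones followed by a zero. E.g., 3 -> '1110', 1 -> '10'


Encode each number as n ones followed by a terminating 0:
  11 -> 111111111110 (12 bits)
  3 -> 1110 (4 bits)
  11 -> 111111111110 (12 bits)
  4 -> 11110 (5 bits)
Total length = 12 + 4 + 12 + 5 = 33 bits.

Unary([11, 3, 11, 4]) = 111111111110111011111111111011110 (33 bits)


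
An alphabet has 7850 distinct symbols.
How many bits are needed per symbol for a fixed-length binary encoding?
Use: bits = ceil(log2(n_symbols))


log2(7850) = 12.9385
Bracket: 2^12 = 4096 < 7850 <= 2^13 = 8192
So ceil(log2(7850)) = 13

bits = ceil(log2(7850)) = ceil(12.9385) = 13 bits


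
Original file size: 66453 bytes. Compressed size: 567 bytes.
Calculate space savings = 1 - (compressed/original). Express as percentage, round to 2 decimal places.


ratio = compressed/original = 567/66453 = 0.008532
savings = 1 - ratio = 1 - 0.008532 = 0.991468
as a percentage: 0.991468 * 100 = 99.15%

Space savings = 1 - 567/66453 = 99.15%


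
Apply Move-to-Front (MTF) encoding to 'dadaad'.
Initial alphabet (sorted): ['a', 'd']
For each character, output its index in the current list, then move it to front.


MTF encoding:
'd': index 1 in ['a', 'd'] -> ['d', 'a']
'a': index 1 in ['d', 'a'] -> ['a', 'd']
'd': index 1 in ['a', 'd'] -> ['d', 'a']
'a': index 1 in ['d', 'a'] -> ['a', 'd']
'a': index 0 in ['a', 'd'] -> ['a', 'd']
'd': index 1 in ['a', 'd'] -> ['d', 'a']


Output: [1, 1, 1, 1, 0, 1]


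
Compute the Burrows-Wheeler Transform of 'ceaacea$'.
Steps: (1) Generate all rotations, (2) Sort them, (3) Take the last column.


Rotations (sorted):
  0: $ceaacea -> last char: a
  1: a$ceaace -> last char: e
  2: aacea$ce -> last char: e
  3: acea$cea -> last char: a
  4: cea$ceaa -> last char: a
  5: ceaacea$ -> last char: $
  6: ea$ceaac -> last char: c
  7: eaacea$c -> last char: c


BWT = aeeaa$cc


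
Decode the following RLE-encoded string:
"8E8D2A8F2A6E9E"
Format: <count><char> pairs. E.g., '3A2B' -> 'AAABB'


Expanding each <count><char> pair:
  8E -> 'EEEEEEEE'
  8D -> 'DDDDDDDD'
  2A -> 'AA'
  8F -> 'FFFFFFFF'
  2A -> 'AA'
  6E -> 'EEEEEE'
  9E -> 'EEEEEEEEE'

Decoded = EEEEEEEEDDDDDDDDAAFFFFFFFFAAEEEEEEEEEEEEEEE


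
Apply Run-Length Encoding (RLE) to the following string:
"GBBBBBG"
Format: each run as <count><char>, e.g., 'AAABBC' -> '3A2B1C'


Scanning runs left to right:
  i=0: run of 'G' x 1 -> '1G'
  i=1: run of 'B' x 5 -> '5B'
  i=6: run of 'G' x 1 -> '1G'

RLE = 1G5B1G


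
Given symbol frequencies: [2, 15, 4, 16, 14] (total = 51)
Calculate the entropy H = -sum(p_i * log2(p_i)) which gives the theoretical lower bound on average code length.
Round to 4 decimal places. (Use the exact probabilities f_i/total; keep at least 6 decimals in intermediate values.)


Per-symbol terms -p_i * log2(p_i) with p_i = f_i/51:
  p = 2/51 = 0.039216: log2(p) = -4.672425, -p*log2(p) = 0.183232
  p = 15/51 = 0.294118: log2(p) = -1.765535, -p*log2(p) = 0.519275
  p = 4/51 = 0.078431: log2(p) = -3.672425, -p*log2(p) = 0.288033
  p = 16/51 = 0.313725: log2(p) = -1.672425, -p*log2(p) = 0.524682
  p = 14/51 = 0.274510: log2(p) = -1.865070, -p*log2(p) = 0.511980
H = 0.183232 + 0.519275 + 0.288033 + 0.524682 + 0.511980 = 2.027202

H = 2.0272 bits/symbol


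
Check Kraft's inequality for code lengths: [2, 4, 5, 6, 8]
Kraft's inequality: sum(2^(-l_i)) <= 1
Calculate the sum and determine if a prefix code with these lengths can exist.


Sum = 2^(-2) + 2^(-4) + 2^(-5) + 2^(-6) + 2^(-8)
    = 0.25 + 0.0625 + 0.03125 + 0.015625 + 0.00390625
    = 93/256 = 0.36328125
Since 0.36328125 <= 1, Kraft's inequality IS satisfied.
A prefix code with these lengths CAN exist.

Kraft sum = 0.36328125. Satisfied.


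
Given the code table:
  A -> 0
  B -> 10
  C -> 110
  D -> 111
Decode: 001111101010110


Decoding:
0 -> A
0 -> A
111 -> D
110 -> C
10 -> B
10 -> B
110 -> C


Result: AADCBBC


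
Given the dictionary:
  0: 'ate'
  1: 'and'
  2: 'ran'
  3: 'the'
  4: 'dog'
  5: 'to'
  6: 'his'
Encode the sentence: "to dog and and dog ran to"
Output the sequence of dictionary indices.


Look up each word in the dictionary:
  'to' -> 5
  'dog' -> 4
  'and' -> 1
  'and' -> 1
  'dog' -> 4
  'ran' -> 2
  'to' -> 5

Encoded: [5, 4, 1, 1, 4, 2, 5]


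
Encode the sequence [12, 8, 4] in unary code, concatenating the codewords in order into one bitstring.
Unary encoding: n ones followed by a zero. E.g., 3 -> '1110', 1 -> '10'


Encode each number as n ones followed by a terminating 0:
  12 -> 1111111111110 (13 bits)
  8 -> 111111110 (9 bits)
  4 -> 11110 (5 bits)
Total length = 13 + 9 + 5 = 27 bits.

Unary([12, 8, 4]) = 111111111111011111111011110 (27 bits)


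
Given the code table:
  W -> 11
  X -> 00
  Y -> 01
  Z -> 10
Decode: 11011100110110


Decoding:
11 -> W
01 -> Y
11 -> W
00 -> X
11 -> W
01 -> Y
10 -> Z


Result: WYWXWYZ


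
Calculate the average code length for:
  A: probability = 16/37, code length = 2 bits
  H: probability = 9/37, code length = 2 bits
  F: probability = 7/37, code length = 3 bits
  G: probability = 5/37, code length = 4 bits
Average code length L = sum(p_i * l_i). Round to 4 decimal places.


Weighted contributions p_i * l_i:
  A: (16/37) * 2 = 32/37
  H: (9/37) * 2 = 18/37
  F: (7/37) * 3 = 21/37
  G: (5/37) * 4 = 20/37
Sum = (32 + 18 + 21 + 20)/37 = 91/37

L = 91/37 = 2.4595 bits/symbol


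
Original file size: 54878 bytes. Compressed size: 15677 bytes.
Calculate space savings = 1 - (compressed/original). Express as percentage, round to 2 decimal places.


ratio = compressed/original = 15677/54878 = 0.28567
savings = 1 - ratio = 1 - 0.28567 = 0.71433
as a percentage: 0.71433 * 100 = 71.43%

Space savings = 1 - 15677/54878 = 71.43%


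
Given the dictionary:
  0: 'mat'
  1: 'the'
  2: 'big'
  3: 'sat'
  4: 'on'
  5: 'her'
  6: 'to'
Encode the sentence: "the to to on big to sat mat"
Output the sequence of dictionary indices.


Look up each word in the dictionary:
  'the' -> 1
  'to' -> 6
  'to' -> 6
  'on' -> 4
  'big' -> 2
  'to' -> 6
  'sat' -> 3
  'mat' -> 0

Encoded: [1, 6, 6, 4, 2, 6, 3, 0]


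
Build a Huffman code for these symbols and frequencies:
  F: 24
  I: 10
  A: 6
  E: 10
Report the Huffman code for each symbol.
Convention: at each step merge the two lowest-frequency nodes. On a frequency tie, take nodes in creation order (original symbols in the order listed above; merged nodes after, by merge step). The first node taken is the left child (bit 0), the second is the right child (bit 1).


Huffman tree construction:
Step 1: Merge A(6) + I(10) = 16
Step 2: Merge E(10) + (A+I)(16) = 26
Step 3: Merge F(24) + (E+(A+I))(26) = 50
Read each symbol's code off the tree from the root (left child = 0, right child = 1).

Codes:
  F: 0 (length 1)
  I: 111 (length 3)
  A: 110 (length 3)
  E: 10 (length 2)
Average code length: 92/50 = 1.8400 bits/symbol


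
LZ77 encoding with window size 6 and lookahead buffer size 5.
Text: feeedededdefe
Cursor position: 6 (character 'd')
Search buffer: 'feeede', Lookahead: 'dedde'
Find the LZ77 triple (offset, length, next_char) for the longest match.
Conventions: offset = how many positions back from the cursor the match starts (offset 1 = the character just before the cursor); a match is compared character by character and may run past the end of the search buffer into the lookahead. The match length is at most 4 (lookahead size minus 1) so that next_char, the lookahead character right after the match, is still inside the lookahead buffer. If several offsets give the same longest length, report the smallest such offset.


Try each offset into the search buffer:
  offset=1 (pos 5, char 'e'): match length 0
  offset=2 (pos 4, char 'd'): match length 3
  offset=3 (pos 3, char 'e'): match length 0
  offset=4 (pos 2, char 'e'): match length 0
  offset=5 (pos 1, char 'e'): match length 0
  offset=6 (pos 0, char 'f'): match length 0
Longest match has length 3 at offset 2.
next_char = character at position 6 + 3 = 9 -> 'd'

Best match: offset=2, length=3 (matching 'ded' starting at position 4)
LZ77 triple: (2, 3, 'd')


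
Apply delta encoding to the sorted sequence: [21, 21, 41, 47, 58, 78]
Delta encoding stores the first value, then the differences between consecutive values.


First value: 21
Deltas:
  21 - 21 = 0
  41 - 21 = 20
  47 - 41 = 6
  58 - 47 = 11
  78 - 58 = 20


Delta encoded: [21, 0, 20, 6, 11, 20]


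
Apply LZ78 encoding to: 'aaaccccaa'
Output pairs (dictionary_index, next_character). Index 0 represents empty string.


LZ78 encoding steps:
Dictionary: {0: ''}
Step 1: w='' (idx 0), next='a' -> output (0, 'a'), add 'a' as idx 1
Step 2: w='a' (idx 1), next='a' -> output (1, 'a'), add 'aa' as idx 2
Step 3: w='' (idx 0), next='c' -> output (0, 'c'), add 'c' as idx 3
Step 4: w='c' (idx 3), next='c' -> output (3, 'c'), add 'cc' as idx 4
Step 5: w='c' (idx 3), next='a' -> output (3, 'a'), add 'ca' as idx 5
Step 6: w='a' (idx 1), end of input -> output (1, '')


Encoded: [(0, 'a'), (1, 'a'), (0, 'c'), (3, 'c'), (3, 'a'), (1, '')]


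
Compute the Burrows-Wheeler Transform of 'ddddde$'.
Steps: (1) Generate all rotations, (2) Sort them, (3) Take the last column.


Rotations (sorted):
  0: $ddddde -> last char: e
  1: ddddde$ -> last char: $
  2: dddde$d -> last char: d
  3: ddde$dd -> last char: d
  4: dde$ddd -> last char: d
  5: de$dddd -> last char: d
  6: e$ddddd -> last char: d


BWT = e$ddddd


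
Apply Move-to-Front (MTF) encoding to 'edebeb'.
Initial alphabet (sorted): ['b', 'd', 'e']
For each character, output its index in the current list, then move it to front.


MTF encoding:
'e': index 2 in ['b', 'd', 'e'] -> ['e', 'b', 'd']
'd': index 2 in ['e', 'b', 'd'] -> ['d', 'e', 'b']
'e': index 1 in ['d', 'e', 'b'] -> ['e', 'd', 'b']
'b': index 2 in ['e', 'd', 'b'] -> ['b', 'e', 'd']
'e': index 1 in ['b', 'e', 'd'] -> ['e', 'b', 'd']
'b': index 1 in ['e', 'b', 'd'] -> ['b', 'e', 'd']


Output: [2, 2, 1, 2, 1, 1]


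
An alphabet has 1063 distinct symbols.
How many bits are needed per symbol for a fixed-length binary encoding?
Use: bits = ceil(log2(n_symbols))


log2(1063) = 10.0539
Bracket: 2^10 = 1024 < 1063 <= 2^11 = 2048
So ceil(log2(1063)) = 11

bits = ceil(log2(1063)) = ceil(10.0539) = 11 bits


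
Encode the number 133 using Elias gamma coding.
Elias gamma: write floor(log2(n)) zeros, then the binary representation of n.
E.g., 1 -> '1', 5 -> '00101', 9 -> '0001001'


num_bits = floor(log2(133)) + 1 = 8
leading_zeros = num_bits - 1 = 7
binary(133) = 10000101

Elias gamma(133) = '0000000' + '10000101' = 000000010000101 (15 bits)


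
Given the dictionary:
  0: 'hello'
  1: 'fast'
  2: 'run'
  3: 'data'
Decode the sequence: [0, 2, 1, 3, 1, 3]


Look up each index in the dictionary:
  0 -> 'hello'
  2 -> 'run'
  1 -> 'fast'
  3 -> 'data'
  1 -> 'fast'
  3 -> 'data'

Decoded: "hello run fast data fast data"


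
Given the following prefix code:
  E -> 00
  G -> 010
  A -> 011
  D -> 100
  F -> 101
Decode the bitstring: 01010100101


Decoding step by step:
Bits 010 -> G
Bits 101 -> F
Bits 00 -> E
Bits 101 -> F


Decoded message: GFEF


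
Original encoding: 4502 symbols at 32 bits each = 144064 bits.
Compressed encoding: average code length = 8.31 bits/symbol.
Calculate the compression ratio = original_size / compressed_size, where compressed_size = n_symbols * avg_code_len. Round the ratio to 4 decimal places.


original_size = n_symbols * orig_bits = 4502 * 32 = 144064 bits
compressed_size = n_symbols * avg_code_len = 4502 * 8.31 = 37411.62 bits
ratio = original_size / compressed_size = 144064 / 37411.62 = 3.8508

Compression ratio = 3.8508


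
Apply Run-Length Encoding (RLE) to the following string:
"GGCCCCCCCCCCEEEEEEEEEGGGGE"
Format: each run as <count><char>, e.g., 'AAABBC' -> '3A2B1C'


Scanning runs left to right:
  i=0: run of 'G' x 2 -> '2G'
  i=2: run of 'C' x 10 -> '10C'
  i=12: run of 'E' x 9 -> '9E'
  i=21: run of 'G' x 4 -> '4G'
  i=25: run of 'E' x 1 -> '1E'

RLE = 2G10C9E4G1E


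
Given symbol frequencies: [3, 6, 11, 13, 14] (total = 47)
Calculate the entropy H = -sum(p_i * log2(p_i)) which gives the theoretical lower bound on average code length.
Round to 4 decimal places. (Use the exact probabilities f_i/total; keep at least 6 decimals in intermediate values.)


Per-symbol terms -p_i * log2(p_i) with p_i = f_i/47:
  p = 3/47 = 0.063830: log2(p) = -3.969626, -p*log2(p) = 0.253380
  p = 6/47 = 0.127660: log2(p) = -2.969626, -p*log2(p) = 0.379101
  p = 11/47 = 0.234043: log2(p) = -2.095157, -p*log2(p) = 0.490356
  p = 13/47 = 0.276596: log2(p) = -1.854149, -p*log2(p) = 0.512850
  p = 14/47 = 0.297872: log2(p) = -1.747234, -p*log2(p) = 0.520453
H = 0.253380 + 0.379101 + 0.490356 + 0.512850 + 0.520453 = 2.156140

H = 2.1561 bits/symbol


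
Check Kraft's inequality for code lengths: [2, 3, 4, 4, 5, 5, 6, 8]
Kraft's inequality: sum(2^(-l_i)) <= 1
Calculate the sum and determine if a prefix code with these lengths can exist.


Sum = 2^(-2) + 2^(-3) + 2^(-4) + 2^(-4) + 2^(-5) + 2^(-5) + 2^(-6) + 2^(-8)
    = 0.25 + 0.125 + 0.0625 + 0.0625 + 0.03125 + 0.03125 + 0.015625 + 0.00390625
    = 149/256 = 0.58203125
Since 0.58203125 <= 1, Kraft's inequality IS satisfied.
A prefix code with these lengths CAN exist.

Kraft sum = 0.58203125. Satisfied.


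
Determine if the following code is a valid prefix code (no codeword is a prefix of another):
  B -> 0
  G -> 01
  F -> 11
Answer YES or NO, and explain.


Checking each pair (does one codeword prefix another?):
  B='0' vs G='01': prefix -- VIOLATION

NO -- this is NOT a valid prefix code. B (0) is a prefix of G (01).


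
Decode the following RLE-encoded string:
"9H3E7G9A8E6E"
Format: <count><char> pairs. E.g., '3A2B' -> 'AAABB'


Expanding each <count><char> pair:
  9H -> 'HHHHHHHHH'
  3E -> 'EEE'
  7G -> 'GGGGGGG'
  9A -> 'AAAAAAAAA'
  8E -> 'EEEEEEEE'
  6E -> 'EEEEEE'

Decoded = HHHHHHHHHEEEGGGGGGGAAAAAAAAAEEEEEEEEEEEEEE


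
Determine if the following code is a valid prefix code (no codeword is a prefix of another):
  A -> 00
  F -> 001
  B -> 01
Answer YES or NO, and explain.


Checking each pair (does one codeword prefix another?):
  A='00' vs F='001': prefix -- VIOLATION

NO -- this is NOT a valid prefix code. A (00) is a prefix of F (001).


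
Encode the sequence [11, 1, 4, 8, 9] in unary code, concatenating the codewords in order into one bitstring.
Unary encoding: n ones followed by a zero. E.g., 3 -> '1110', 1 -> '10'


Encode each number as n ones followed by a terminating 0:
  11 -> 111111111110 (12 bits)
  1 -> 10 (2 bits)
  4 -> 11110 (5 bits)
  8 -> 111111110 (9 bits)
  9 -> 1111111110 (10 bits)
Total length = 12 + 2 + 5 + 9 + 10 = 38 bits.

Unary([11, 1, 4, 8, 9]) = 11111111111010111101111111101111111110 (38 bits)


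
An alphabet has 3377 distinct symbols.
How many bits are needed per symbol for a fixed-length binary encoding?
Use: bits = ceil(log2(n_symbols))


log2(3377) = 11.7215
Bracket: 2^11 = 2048 < 3377 <= 2^12 = 4096
So ceil(log2(3377)) = 12

bits = ceil(log2(3377)) = ceil(11.7215) = 12 bits


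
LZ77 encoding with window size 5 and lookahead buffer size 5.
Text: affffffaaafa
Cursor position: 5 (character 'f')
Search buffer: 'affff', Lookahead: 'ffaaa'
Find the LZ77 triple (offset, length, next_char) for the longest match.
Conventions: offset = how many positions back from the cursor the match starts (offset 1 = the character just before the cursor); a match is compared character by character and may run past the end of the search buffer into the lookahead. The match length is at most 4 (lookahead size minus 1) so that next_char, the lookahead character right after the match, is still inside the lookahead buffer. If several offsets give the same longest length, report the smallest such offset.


Try each offset into the search buffer:
  offset=1 (pos 4, char 'f'): match length 2
  offset=2 (pos 3, char 'f'): match length 2
  offset=3 (pos 2, char 'f'): match length 2
  offset=4 (pos 1, char 'f'): match length 2
  offset=5 (pos 0, char 'a'): match length 0
Longest match has length 2, found at offsets 1, 2, 3, 4; take the smallest, offset 1.
next_char = character at position 5 + 2 = 7 -> 'a'

Best match: offset=1, length=2 (matching 'ff' starting at position 4)
LZ77 triple: (1, 2, 'a')


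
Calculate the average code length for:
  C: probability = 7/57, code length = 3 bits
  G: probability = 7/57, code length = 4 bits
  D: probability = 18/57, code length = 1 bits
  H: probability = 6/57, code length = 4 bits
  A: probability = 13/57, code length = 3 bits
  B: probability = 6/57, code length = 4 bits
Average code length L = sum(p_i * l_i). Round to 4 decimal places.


Weighted contributions p_i * l_i:
  C: (7/57) * 3 = 21/57
  G: (7/57) * 4 = 28/57
  D: (18/57) * 1 = 18/57
  H: (6/57) * 4 = 24/57
  A: (13/57) * 3 = 39/57
  B: (6/57) * 4 = 24/57
Sum = (21 + 28 + 18 + 24 + 39 + 24)/57 = 154/57

L = 154/57 = 2.7018 bits/symbol


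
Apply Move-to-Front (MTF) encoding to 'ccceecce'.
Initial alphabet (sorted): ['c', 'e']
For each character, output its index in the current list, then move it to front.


MTF encoding:
'c': index 0 in ['c', 'e'] -> ['c', 'e']
'c': index 0 in ['c', 'e'] -> ['c', 'e']
'c': index 0 in ['c', 'e'] -> ['c', 'e']
'e': index 1 in ['c', 'e'] -> ['e', 'c']
'e': index 0 in ['e', 'c'] -> ['e', 'c']
'c': index 1 in ['e', 'c'] -> ['c', 'e']
'c': index 0 in ['c', 'e'] -> ['c', 'e']
'e': index 1 in ['c', 'e'] -> ['e', 'c']


Output: [0, 0, 0, 1, 0, 1, 0, 1]


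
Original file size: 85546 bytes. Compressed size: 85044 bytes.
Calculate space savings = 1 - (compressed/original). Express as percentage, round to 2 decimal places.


ratio = compressed/original = 85044/85546 = 0.994132
savings = 1 - ratio = 1 - 0.994132 = 0.005868
as a percentage: 0.005868 * 100 = 0.59%

Space savings = 1 - 85044/85546 = 0.59%


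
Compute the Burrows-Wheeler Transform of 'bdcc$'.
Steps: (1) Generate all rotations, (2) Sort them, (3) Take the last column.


Rotations (sorted):
  0: $bdcc -> last char: c
  1: bdcc$ -> last char: $
  2: c$bdc -> last char: c
  3: cc$bd -> last char: d
  4: dcc$b -> last char: b


BWT = c$cdb


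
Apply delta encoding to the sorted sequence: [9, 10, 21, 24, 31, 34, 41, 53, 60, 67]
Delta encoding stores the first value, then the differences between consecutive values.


First value: 9
Deltas:
  10 - 9 = 1
  21 - 10 = 11
  24 - 21 = 3
  31 - 24 = 7
  34 - 31 = 3
  41 - 34 = 7
  53 - 41 = 12
  60 - 53 = 7
  67 - 60 = 7


Delta encoded: [9, 1, 11, 3, 7, 3, 7, 12, 7, 7]


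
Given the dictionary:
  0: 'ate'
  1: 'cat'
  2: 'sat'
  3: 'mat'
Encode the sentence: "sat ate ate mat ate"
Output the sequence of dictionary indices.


Look up each word in the dictionary:
  'sat' -> 2
  'ate' -> 0
  'ate' -> 0
  'mat' -> 3
  'ate' -> 0

Encoded: [2, 0, 0, 3, 0]


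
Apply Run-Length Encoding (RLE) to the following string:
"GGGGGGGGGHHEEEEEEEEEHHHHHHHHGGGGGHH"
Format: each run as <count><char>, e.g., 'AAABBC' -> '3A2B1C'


Scanning runs left to right:
  i=0: run of 'G' x 9 -> '9G'
  i=9: run of 'H' x 2 -> '2H'
  i=11: run of 'E' x 9 -> '9E'
  i=20: run of 'H' x 8 -> '8H'
  i=28: run of 'G' x 5 -> '5G'
  i=33: run of 'H' x 2 -> '2H'

RLE = 9G2H9E8H5G2H


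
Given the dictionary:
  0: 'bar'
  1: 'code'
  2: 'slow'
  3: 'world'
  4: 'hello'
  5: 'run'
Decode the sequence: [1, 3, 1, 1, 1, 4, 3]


Look up each index in the dictionary:
  1 -> 'code'
  3 -> 'world'
  1 -> 'code'
  1 -> 'code'
  1 -> 'code'
  4 -> 'hello'
  3 -> 'world'

Decoded: "code world code code code hello world"


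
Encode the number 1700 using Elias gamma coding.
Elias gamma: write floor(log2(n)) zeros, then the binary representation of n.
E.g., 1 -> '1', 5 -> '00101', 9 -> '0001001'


num_bits = floor(log2(1700)) + 1 = 11
leading_zeros = num_bits - 1 = 10
binary(1700) = 11010100100

Elias gamma(1700) = '0000000000' + '11010100100' = 000000000011010100100 (21 bits)


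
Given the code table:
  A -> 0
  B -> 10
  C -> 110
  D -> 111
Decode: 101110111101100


Decoding:
10 -> B
111 -> D
0 -> A
111 -> D
10 -> B
110 -> C
0 -> A


Result: BDADBCA


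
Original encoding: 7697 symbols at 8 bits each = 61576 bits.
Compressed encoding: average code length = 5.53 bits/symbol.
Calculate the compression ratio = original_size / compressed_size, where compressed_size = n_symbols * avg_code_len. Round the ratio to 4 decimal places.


original_size = n_symbols * orig_bits = 7697 * 8 = 61576 bits
compressed_size = n_symbols * avg_code_len = 7697 * 5.53 = 42564.41 bits
ratio = original_size / compressed_size = 61576 / 42564.41 = 1.4467

Compression ratio = 1.4467


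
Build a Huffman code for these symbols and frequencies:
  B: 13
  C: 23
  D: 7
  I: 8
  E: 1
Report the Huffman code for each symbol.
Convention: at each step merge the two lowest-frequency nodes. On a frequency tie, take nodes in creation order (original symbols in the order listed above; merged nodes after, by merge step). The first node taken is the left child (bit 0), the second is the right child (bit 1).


Huffman tree construction:
Step 1: Merge E(1) + D(7) = 8
Step 2: Merge I(8) + (E+D)(8) = 16
Step 3: Merge B(13) + (I+(E+D))(16) = 29
Step 4: Merge C(23) + (B+(I+(E+D)))(29) = 52
Read each symbol's code off the tree from the root (left child = 0, right child = 1).

Codes:
  B: 10 (length 2)
  C: 0 (length 1)
  D: 1111 (length 4)
  I: 110 (length 3)
  E: 1110 (length 4)
Average code length: 105/52 = 2.0192 bits/symbol


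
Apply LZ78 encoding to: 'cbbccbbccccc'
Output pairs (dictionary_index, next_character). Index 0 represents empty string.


LZ78 encoding steps:
Dictionary: {0: ''}
Step 1: w='' (idx 0), next='c' -> output (0, 'c'), add 'c' as idx 1
Step 2: w='' (idx 0), next='b' -> output (0, 'b'), add 'b' as idx 2
Step 3: w='b' (idx 2), next='c' -> output (2, 'c'), add 'bc' as idx 3
Step 4: w='c' (idx 1), next='b' -> output (1, 'b'), add 'cb' as idx 4
Step 5: w='bc' (idx 3), next='c' -> output (3, 'c'), add 'bcc' as idx 5
Step 6: w='c' (idx 1), next='c' -> output (1, 'c'), add 'cc' as idx 6
Step 7: w='c' (idx 1), end of input -> output (1, '')


Encoded: [(0, 'c'), (0, 'b'), (2, 'c'), (1, 'b'), (3, 'c'), (1, 'c'), (1, '')]


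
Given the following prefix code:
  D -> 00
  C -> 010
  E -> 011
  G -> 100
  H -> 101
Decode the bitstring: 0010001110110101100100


Decoding step by step:
Bits 00 -> D
Bits 100 -> G
Bits 011 -> E
Bits 101 -> H
Bits 101 -> H
Bits 011 -> E
Bits 00 -> D
Bits 100 -> G


Decoded message: DGEHHEDG


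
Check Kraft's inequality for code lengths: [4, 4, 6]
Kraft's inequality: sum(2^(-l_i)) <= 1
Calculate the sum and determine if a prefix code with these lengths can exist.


Sum = 2^(-4) + 2^(-4) + 2^(-6)
    = 0.0625 + 0.0625 + 0.015625
    = 9/64 = 0.140625
Since 0.140625 <= 1, Kraft's inequality IS satisfied.
A prefix code with these lengths CAN exist.

Kraft sum = 0.140625. Satisfied.


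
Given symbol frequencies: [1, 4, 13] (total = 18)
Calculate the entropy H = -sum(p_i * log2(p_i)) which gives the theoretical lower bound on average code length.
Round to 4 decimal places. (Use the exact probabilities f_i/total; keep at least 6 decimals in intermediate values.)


Per-symbol terms -p_i * log2(p_i) with p_i = f_i/18:
  p = 1/18 = 0.055556: log2(p) = -4.169925, -p*log2(p) = 0.231663
  p = 4/18 = 0.222222: log2(p) = -2.169925, -p*log2(p) = 0.482206
  p = 13/18 = 0.722222: log2(p) = -0.469485, -p*log2(p) = 0.339073
H = 0.231663 + 0.482206 + 0.339073 = 1.052942

H = 1.0529 bits/symbol


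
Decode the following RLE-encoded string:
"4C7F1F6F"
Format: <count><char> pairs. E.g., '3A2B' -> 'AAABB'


Expanding each <count><char> pair:
  4C -> 'CCCC'
  7F -> 'FFFFFFF'
  1F -> 'F'
  6F -> 'FFFFFF'

Decoded = CCCCFFFFFFFFFFFFFF


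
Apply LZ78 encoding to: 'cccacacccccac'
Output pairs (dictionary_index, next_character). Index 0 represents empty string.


LZ78 encoding steps:
Dictionary: {0: ''}
Step 1: w='' (idx 0), next='c' -> output (0, 'c'), add 'c' as idx 1
Step 2: w='c' (idx 1), next='c' -> output (1, 'c'), add 'cc' as idx 2
Step 3: w='' (idx 0), next='a' -> output (0, 'a'), add 'a' as idx 3
Step 4: w='c' (idx 1), next='a' -> output (1, 'a'), add 'ca' as idx 4
Step 5: w='cc' (idx 2), next='c' -> output (2, 'c'), add 'ccc' as idx 5
Step 6: w='cc' (idx 2), next='a' -> output (2, 'a'), add 'cca' as idx 6
Step 7: w='c' (idx 1), end of input -> output (1, '')


Encoded: [(0, 'c'), (1, 'c'), (0, 'a'), (1, 'a'), (2, 'c'), (2, 'a'), (1, '')]
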